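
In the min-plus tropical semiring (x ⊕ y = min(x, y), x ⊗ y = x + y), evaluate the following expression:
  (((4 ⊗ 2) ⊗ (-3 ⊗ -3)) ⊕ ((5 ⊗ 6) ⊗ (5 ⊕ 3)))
(((4 ⊗ 2) ⊗ (-3 ⊗ -3)) ⊕ ((5 ⊗ 6) ⊗ (5 ⊕ 3))) = 0

Expand innermost to outermost. Recall ⊕ takes the minimum of its arguments and ⊗ takes their sum. Working out the expression (((4 ⊗ 2) ⊗ (-3 ⊗ -3)) ⊕ ((5 ⊗ 6) ⊗ (5 ⊕ 3))) gives 0.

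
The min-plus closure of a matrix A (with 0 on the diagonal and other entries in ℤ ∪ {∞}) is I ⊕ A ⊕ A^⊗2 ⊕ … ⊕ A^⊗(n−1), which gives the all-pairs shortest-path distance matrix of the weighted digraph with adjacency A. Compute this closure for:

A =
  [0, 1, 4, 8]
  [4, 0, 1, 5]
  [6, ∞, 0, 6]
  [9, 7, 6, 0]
Closure =
  [0, 1, 2, 6]
  [4, 0, 1, 5]
  [6, 7, 0, 6]
  [9, 7, 6, 0]

This is the Floyd-Warshall all-pairs shortest-path computation. For each intermediate vertex k = 0, 1, …, 3, update dist[i][j] ← min(dist[i][j], dist[i][k] + dist[k][j]). The final matrix gives, for each (i, j), the minimum total weight of any directed path from i to j (possibly empty when i = j).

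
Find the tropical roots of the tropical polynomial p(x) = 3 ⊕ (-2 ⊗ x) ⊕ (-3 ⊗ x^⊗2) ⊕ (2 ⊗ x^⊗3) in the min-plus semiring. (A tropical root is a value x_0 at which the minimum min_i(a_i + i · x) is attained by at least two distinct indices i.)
Roots: {-5, 1, 5}

Each tropical root is a break point of the lower envelope of the lines y = a_i + i · x (there are 4 lines, with slopes 0, 1, ..., 3). Only the lines that attain the minimum somewhere contribute to roots; other lines are dominated. Here the surviving (envelope) indices are i = 3, i = 2, i = 1, i = 0.
Intersections between consecutive envelope lines give the roots: for adjacent envelope indices i < j the intersection is x = (a_i − a_j) / (j − i). Reading off the sorted break points: {-5, 1, 5}.
Verification: at each break x_0, at least two indices attain the minimum of min_i(a_i + i · x_0).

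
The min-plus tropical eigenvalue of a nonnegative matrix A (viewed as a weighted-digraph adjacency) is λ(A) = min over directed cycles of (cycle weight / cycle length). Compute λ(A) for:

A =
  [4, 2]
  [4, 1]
λ(A) = 1

Enumerate directed cycles and compute their means (weight / length). Sample:
  cycle 0 → 0: weight = 4, length = 1, mean = 4/1 ≈ 4.000
  cycle 1 → 1: weight = 1, length = 1, mean = 1/1 ≈ 1.000
  cycle 0 → 1 → 0: weight = 6, length = 2, mean = 6/2 ≈ 3.000
  cycle 1 → 0 → 1: weight = 6, length = 2, mean = 6/2 ≈ 3.000
Minimum mean = 1.000, attained e.g. along the cycle 1 → 1 with weight 1 and length 1. So λ(A) = 1/1 = 1.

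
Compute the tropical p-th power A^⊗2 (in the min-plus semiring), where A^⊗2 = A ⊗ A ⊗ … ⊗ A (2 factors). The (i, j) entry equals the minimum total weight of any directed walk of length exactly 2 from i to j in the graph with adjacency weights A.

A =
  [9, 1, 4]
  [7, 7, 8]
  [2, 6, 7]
A^⊗2 =
  [6, 8, 9]
  [10, 8, 11]
  [9, 3, 6]

Each entry (A^⊗2)_ij equals the minimum over all length-2 walks i = v_0 → v_1 → … → v_2 = j of Σ_t A[v_t][v_{t+1}]. For example, for (i, j) = (0, 2) we minimise over 3 possible intermediate vertex sequences; the minimum is 9, attained along the walk 0 → 1 → 2.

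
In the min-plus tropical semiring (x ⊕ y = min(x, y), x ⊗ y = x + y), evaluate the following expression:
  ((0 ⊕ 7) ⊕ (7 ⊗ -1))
((0 ⊕ 7) ⊕ (7 ⊗ -1)) = 0

Expand innermost to outermost. Recall ⊕ takes the minimum of its arguments and ⊗ takes their sum. Working out the expression ((0 ⊕ 7) ⊕ (7 ⊗ -1)) gives 0.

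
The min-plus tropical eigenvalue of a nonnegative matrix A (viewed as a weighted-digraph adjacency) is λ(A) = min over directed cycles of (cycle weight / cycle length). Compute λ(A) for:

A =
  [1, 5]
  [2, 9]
λ(A) = 1

Enumerate directed cycles and compute their means (weight / length). Sample:
  cycle 0 → 0: weight = 1, length = 1, mean = 1/1 ≈ 1.000
  cycle 1 → 1: weight = 9, length = 1, mean = 9/1 ≈ 9.000
  cycle 0 → 1 → 0: weight = 7, length = 2, mean = 7/2 ≈ 3.500
  cycle 1 → 0 → 1: weight = 7, length = 2, mean = 7/2 ≈ 3.500
Minimum mean = 1.000, attained e.g. along the cycle 0 → 0 with weight 1 and length 1. So λ(A) = 1/1 = 1.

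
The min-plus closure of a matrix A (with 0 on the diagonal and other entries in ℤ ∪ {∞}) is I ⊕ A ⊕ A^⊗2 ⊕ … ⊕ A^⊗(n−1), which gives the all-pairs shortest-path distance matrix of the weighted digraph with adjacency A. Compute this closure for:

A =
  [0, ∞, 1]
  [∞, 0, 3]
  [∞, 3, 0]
Closure =
  [0, 4, 1]
  [∞, 0, 3]
  [∞, 3, 0]

This is the Floyd-Warshall all-pairs shortest-path computation. For each intermediate vertex k = 0, 1, …, 2, update dist[i][j] ← min(dist[i][j], dist[i][k] + dist[k][j]). The final matrix gives, for each (i, j), the minimum total weight of any directed path from i to j (possibly empty when i = j).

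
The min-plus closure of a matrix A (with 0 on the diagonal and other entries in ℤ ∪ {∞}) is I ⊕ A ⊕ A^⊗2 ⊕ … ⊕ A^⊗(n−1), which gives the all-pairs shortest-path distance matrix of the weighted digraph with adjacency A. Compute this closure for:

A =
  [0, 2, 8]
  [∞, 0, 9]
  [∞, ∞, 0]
Closure =
  [0, 2, 8]
  [∞, 0, 9]
  [∞, ∞, 0]

This is the Floyd-Warshall all-pairs shortest-path computation. For each intermediate vertex k = 0, 1, …, 2, update dist[i][j] ← min(dist[i][j], dist[i][k] + dist[k][j]). The final matrix gives, for each (i, j), the minimum total weight of any directed path from i to j (possibly empty when i = j).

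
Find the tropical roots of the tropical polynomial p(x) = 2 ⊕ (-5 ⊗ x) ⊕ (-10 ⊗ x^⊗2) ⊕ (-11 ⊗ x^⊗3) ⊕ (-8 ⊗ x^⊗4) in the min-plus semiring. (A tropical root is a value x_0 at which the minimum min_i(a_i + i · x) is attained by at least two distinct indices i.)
Roots: {-3, 1, 5, 7}

Each tropical root is a break point of the lower envelope of the lines y = a_i + i · x (there are 5 lines, with slopes 0, 1, ..., 4). Only the lines that attain the minimum somewhere contribute to roots; other lines are dominated. Here the surviving (envelope) indices are i = 4, i = 3, i = 2, i = 1, i = 0.
Intersections between consecutive envelope lines give the roots: for adjacent envelope indices i < j the intersection is x = (a_i − a_j) / (j − i). Reading off the sorted break points: {-3, 1, 5, 7}.
Verification: at each break x_0, at least two indices attain the minimum of min_i(a_i + i · x_0).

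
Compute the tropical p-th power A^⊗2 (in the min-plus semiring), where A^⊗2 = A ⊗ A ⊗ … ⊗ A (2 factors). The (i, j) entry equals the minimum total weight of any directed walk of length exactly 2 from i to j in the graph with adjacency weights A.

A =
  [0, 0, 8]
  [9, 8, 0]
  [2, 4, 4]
A^⊗2 =
  [0, 0, 0]
  [2, 4, 4]
  [2, 2, 4]

Each entry (A^⊗2)_ij equals the minimum over all length-2 walks i = v_0 → v_1 → … → v_2 = j of Σ_t A[v_t][v_{t+1}]. For example, for (i, j) = (0, 2) we minimise over 3 possible intermediate vertex sequences; the minimum is 0, attained along the walk 0 → 1 → 2.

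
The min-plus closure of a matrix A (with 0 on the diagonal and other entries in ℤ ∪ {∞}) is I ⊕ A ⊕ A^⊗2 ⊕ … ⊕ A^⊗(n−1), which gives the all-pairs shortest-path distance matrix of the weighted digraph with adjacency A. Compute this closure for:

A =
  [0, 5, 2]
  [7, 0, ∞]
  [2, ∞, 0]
Closure =
  [0, 5, 2]
  [7, 0, 9]
  [2, 7, 0]

This is the Floyd-Warshall all-pairs shortest-path computation. For each intermediate vertex k = 0, 1, …, 2, update dist[i][j] ← min(dist[i][j], dist[i][k] + dist[k][j]). The final matrix gives, for each (i, j), the minimum total weight of any directed path from i to j (possibly empty when i = j).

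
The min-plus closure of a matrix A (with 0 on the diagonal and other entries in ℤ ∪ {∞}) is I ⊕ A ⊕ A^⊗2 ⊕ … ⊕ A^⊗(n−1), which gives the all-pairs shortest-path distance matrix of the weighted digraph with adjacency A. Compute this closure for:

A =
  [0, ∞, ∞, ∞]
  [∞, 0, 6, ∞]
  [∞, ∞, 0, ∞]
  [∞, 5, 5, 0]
Closure =
  [0, ∞, ∞, ∞]
  [∞, 0, 6, ∞]
  [∞, ∞, 0, ∞]
  [∞, 5, 5, 0]

This is the Floyd-Warshall all-pairs shortest-path computation. For each intermediate vertex k = 0, 1, …, 3, update dist[i][j] ← min(dist[i][j], dist[i][k] + dist[k][j]). The final matrix gives, for each (i, j), the minimum total weight of any directed path from i to j (possibly empty when i = j).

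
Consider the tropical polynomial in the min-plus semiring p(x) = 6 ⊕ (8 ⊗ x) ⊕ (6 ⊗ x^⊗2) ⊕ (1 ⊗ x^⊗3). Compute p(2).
p(2) = 6

A tropical monomial a ⊗ x^⊗i evaluates to a + i · x. Evaluating each term at x = 2:
  Term 0 contributes 6 + 0 · 2 = 6
  Term 1 contributes 8 + 1 · 2 = 10
  Term 2 contributes 6 + 2 · 2 = 10
  Term 3 contributes 1 + 3 · 2 = 7
p(2) = ⊕ of these = min[6, 10, 10, 7] = 6.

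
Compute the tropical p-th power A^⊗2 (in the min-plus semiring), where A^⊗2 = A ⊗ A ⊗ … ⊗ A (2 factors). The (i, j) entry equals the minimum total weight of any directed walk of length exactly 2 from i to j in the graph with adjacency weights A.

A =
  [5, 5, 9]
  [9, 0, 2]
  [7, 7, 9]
A^⊗2 =
  [10, 5, 7]
  [9, 0, 2]
  [12, 7, 9]

Each entry (A^⊗2)_ij equals the minimum over all length-2 walks i = v_0 → v_1 → … → v_2 = j of Σ_t A[v_t][v_{t+1}]. For example, for (i, j) = (0, 2) we minimise over 3 possible intermediate vertex sequences; the minimum is 7, attained along the walk 0 → 1 → 2.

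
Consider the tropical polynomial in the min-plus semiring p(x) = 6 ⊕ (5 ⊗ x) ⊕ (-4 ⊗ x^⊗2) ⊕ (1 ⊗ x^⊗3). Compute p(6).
p(6) = 6

A tropical monomial a ⊗ x^⊗i evaluates to a + i · x. Evaluating each term at x = 6:
  Term 0 contributes 6 + 0 · 6 = 6
  Term 1 contributes 5 + 1 · 6 = 11
  Term 2 contributes -4 + 2 · 6 = 8
  Term 3 contributes 1 + 3 · 6 = 19
p(6) = ⊕ of these = min[6, 11, 8, 19] = 6.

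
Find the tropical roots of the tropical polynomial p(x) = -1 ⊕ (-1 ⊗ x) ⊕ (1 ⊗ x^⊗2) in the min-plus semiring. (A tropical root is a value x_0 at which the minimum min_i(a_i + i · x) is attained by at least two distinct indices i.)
Roots: {-2, 0}

Each tropical root is a break point of the lower envelope of the lines y = a_i + i · x (there are 3 lines, with slopes 0, 1, ..., 2). Only the lines that attain the minimum somewhere contribute to roots; other lines are dominated. Here the surviving (envelope) indices are i = 2, i = 1, i = 0.
Intersections between consecutive envelope lines give the roots: for adjacent envelope indices i < j the intersection is x = (a_i − a_j) / (j − i). Reading off the sorted break points: {-2, 0}.
Verification: at each break x_0, at least two indices attain the minimum of min_i(a_i + i · x_0).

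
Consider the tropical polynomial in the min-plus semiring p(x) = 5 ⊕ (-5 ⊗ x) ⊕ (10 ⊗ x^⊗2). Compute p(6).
p(6) = 1

A tropical monomial a ⊗ x^⊗i evaluates to a + i · x. Evaluating each term at x = 6:
  Term 0 contributes 5 + 0 · 6 = 5
  Term 1 contributes -5 + 1 · 6 = 1
  Term 2 contributes 10 + 2 · 6 = 22
p(6) = ⊕ of these = min[5, 1, 22] = 1.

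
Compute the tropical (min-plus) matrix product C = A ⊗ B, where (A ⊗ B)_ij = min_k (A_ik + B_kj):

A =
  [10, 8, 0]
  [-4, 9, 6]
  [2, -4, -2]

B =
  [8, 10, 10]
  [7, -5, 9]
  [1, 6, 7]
A ⊗ B =
  [1, 3, 7]
  [4, 4, 6]
  [-1, -9, 5]

Apply the min-plus product entry-by-entry:
  C[0][0] = min over k of (A[0][0] + B[0][0] = 10 + 8 = 18, A[0][1] + B[1][0] = 8 + 7 = 15, A[0][2] + B[2][0] = 0 + 1 = 1) = 1 (attained at k = 2)
  C[0][1] = min over k of (A[0][0] + B[0][1] = 10 + 10 = 20, A[0][1] + B[1][1] = 8 + -5 = 3, A[0][2] + B[2][1] = 0 + 6 = 6) = 3 (attained at k = 1)
  C[0][2] = min over k of (A[0][0] + B[0][2] = 10 + 10 = 20, A[0][1] + B[1][2] = 8 + 9 = 17, A[0][2] + B[2][2] = 0 + 7 = 7) = 7 (attained at k = 2)
  C[1][0] = min over k of (A[1][0] + B[0][0] = -4 + 8 = 4, A[1][1] + B[1][0] = 9 + 7 = 16, A[1][2] + B[2][0] = 6 + 1 = 7) = 4 (attained at k = 0)
  C[1][1] = min over k of (A[1][0] + B[0][1] = -4 + 10 = 6, A[1][1] + B[1][1] = 9 + -5 = 4, A[1][2] + B[2][1] = 6 + 6 = 12) = 4 (attained at k = 1)
  C[1][2] = min over k of (A[1][0] + B[0][2] = -4 + 10 = 6, A[1][1] + B[1][2] = 9 + 9 = 18, A[1][2] + B[2][2] = 6 + 7 = 13) = 6 (attained at k = 0)
  C[2][0] = min over k of (A[2][0] + B[0][0] = 2 + 8 = 10, A[2][1] + B[1][0] = -4 + 7 = 3, A[2][2] + B[2][0] = -2 + 1 = -1) = -1 (attained at k = 2)
  C[2][1] = min over k of (A[2][0] + B[0][1] = 2 + 10 = 12, A[2][1] + B[1][1] = -4 + -5 = -9, A[2][2] + B[2][1] = -2 + 6 = 4) = -9 (attained at k = 1)
  C[2][2] = min over k of (A[2][0] + B[0][2] = 2 + 10 = 12, A[2][1] + B[1][2] = -4 + 9 = 5, A[2][2] + B[2][2] = -2 + 7 = 5) = 5 (attained at k = 1)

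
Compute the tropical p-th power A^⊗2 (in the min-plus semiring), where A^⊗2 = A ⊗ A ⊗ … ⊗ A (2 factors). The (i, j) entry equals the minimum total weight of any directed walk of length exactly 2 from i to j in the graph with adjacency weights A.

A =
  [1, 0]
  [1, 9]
A^⊗2 =
  [1, 1]
  [2, 1]

Each entry (A^⊗2)_ij equals the minimum over all length-2 walks i = v_0 → v_1 → … → v_2 = j of Σ_t A[v_t][v_{t+1}]. For example, for (i, j) = (0, 1) we minimise over 2 possible intermediate vertex sequences; the minimum is 1, attained along the walk 0 → 0 → 1.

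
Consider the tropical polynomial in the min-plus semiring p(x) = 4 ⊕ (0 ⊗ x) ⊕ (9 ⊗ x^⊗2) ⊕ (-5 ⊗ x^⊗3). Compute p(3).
p(3) = 3

A tropical monomial a ⊗ x^⊗i evaluates to a + i · x. Evaluating each term at x = 3:
  Term 0 contributes 4 + 0 · 3 = 4
  Term 1 contributes 0 + 1 · 3 = 3
  Term 2 contributes 9 + 2 · 3 = 15
  Term 3 contributes -5 + 3 · 3 = 4
p(3) = ⊕ of these = min[4, 3, 15, 4] = 3.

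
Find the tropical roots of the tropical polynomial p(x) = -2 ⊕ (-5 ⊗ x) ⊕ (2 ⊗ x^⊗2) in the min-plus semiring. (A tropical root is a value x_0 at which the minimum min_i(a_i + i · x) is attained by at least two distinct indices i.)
Roots: {-7, 3}

Each tropical root is a break point of the lower envelope of the lines y = a_i + i · x (there are 3 lines, with slopes 0, 1, ..., 2). Only the lines that attain the minimum somewhere contribute to roots; other lines are dominated. Here the surviving (envelope) indices are i = 2, i = 1, i = 0.
Intersections between consecutive envelope lines give the roots: for adjacent envelope indices i < j the intersection is x = (a_i − a_j) / (j − i). Reading off the sorted break points: {-7, 3}.
Verification: at each break x_0, at least two indices attain the minimum of min_i(a_i + i · x_0).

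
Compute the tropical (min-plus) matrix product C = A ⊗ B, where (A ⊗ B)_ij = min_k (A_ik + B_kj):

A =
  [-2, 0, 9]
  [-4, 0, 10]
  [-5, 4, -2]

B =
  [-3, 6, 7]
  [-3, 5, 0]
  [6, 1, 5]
A ⊗ B =
  [-5, 4, 0]
  [-7, 2, 0]
  [-8, -1, 2]

Apply the min-plus product entry-by-entry:
  C[0][0] = min over k of (A[0][0] + B[0][0] = -2 + -3 = -5, A[0][1] + B[1][0] = 0 + -3 = -3, A[0][2] + B[2][0] = 9 + 6 = 15) = -5 (attained at k = 0)
  C[0][1] = min over k of (A[0][0] + B[0][1] = -2 + 6 = 4, A[0][1] + B[1][1] = 0 + 5 = 5, A[0][2] + B[2][1] = 9 + 1 = 10) = 4 (attained at k = 0)
  C[0][2] = min over k of (A[0][0] + B[0][2] = -2 + 7 = 5, A[0][1] + B[1][2] = 0 + 0 = 0, A[0][2] + B[2][2] = 9 + 5 = 14) = 0 (attained at k = 1)
  C[1][0] = min over k of (A[1][0] + B[0][0] = -4 + -3 = -7, A[1][1] + B[1][0] = 0 + -3 = -3, A[1][2] + B[2][0] = 10 + 6 = 16) = -7 (attained at k = 0)
  C[1][1] = min over k of (A[1][0] + B[0][1] = -4 + 6 = 2, A[1][1] + B[1][1] = 0 + 5 = 5, A[1][2] + B[2][1] = 10 + 1 = 11) = 2 (attained at k = 0)
  C[1][2] = min over k of (A[1][0] + B[0][2] = -4 + 7 = 3, A[1][1] + B[1][2] = 0 + 0 = 0, A[1][2] + B[2][2] = 10 + 5 = 15) = 0 (attained at k = 1)
  C[2][0] = min over k of (A[2][0] + B[0][0] = -5 + -3 = -8, A[2][1] + B[1][0] = 4 + -3 = 1, A[2][2] + B[2][0] = -2 + 6 = 4) = -8 (attained at k = 0)
  C[2][1] = min over k of (A[2][0] + B[0][1] = -5 + 6 = 1, A[2][1] + B[1][1] = 4 + 5 = 9, A[2][2] + B[2][1] = -2 + 1 = -1) = -1 (attained at k = 2)
  C[2][2] = min over k of (A[2][0] + B[0][2] = -5 + 7 = 2, A[2][1] + B[1][2] = 4 + 0 = 4, A[2][2] + B[2][2] = -2 + 5 = 3) = 2 (attained at k = 0)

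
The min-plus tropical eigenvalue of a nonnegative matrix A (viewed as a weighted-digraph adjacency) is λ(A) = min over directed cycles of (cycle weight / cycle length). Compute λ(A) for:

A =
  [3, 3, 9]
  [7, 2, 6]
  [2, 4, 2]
λ(A) = 2

Enumerate directed cycles and compute their means (weight / length). Sample:
  cycle 0 → 0: weight = 3, length = 1, mean = 3/1 ≈ 3.000
  cycle 1 → 1: weight = 2, length = 1, mean = 2/1 ≈ 2.000
  cycle 2 → 2: weight = 2, length = 1, mean = 2/1 ≈ 2.000
  cycle 0 → 1 → 0: weight = 10, length = 2, mean = 10/2 ≈ 5.000
  cycle 0 → 2 → 0: weight = 11, length = 2, mean = 11/2 ≈ 5.500
  cycle 1 → 0 → 1: weight = 10, length = 2, mean = 10/2 ≈ 5.000
Minimum mean = 2.000, attained e.g. along the cycle 1 → 1 with weight 2 and length 1. So λ(A) = 2/1 = 2.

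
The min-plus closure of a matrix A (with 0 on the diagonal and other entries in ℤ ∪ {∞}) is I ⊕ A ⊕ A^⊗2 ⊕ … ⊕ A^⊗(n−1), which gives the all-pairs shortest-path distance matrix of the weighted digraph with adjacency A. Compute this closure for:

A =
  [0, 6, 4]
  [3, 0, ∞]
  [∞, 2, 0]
Closure =
  [0, 6, 4]
  [3, 0, 7]
  [5, 2, 0]

This is the Floyd-Warshall all-pairs shortest-path computation. For each intermediate vertex k = 0, 1, …, 2, update dist[i][j] ← min(dist[i][j], dist[i][k] + dist[k][j]). The final matrix gives, for each (i, j), the minimum total weight of any directed path from i to j (possibly empty when i = j).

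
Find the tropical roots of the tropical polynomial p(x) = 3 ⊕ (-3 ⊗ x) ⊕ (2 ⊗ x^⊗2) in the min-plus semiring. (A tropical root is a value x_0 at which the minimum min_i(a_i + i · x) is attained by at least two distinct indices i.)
Roots: {-5, 6}

Each tropical root is a break point of the lower envelope of the lines y = a_i + i · x (there are 3 lines, with slopes 0, 1, ..., 2). Only the lines that attain the minimum somewhere contribute to roots; other lines are dominated. Here the surviving (envelope) indices are i = 2, i = 1, i = 0.
Intersections between consecutive envelope lines give the roots: for adjacent envelope indices i < j the intersection is x = (a_i − a_j) / (j − i). Reading off the sorted break points: {-5, 6}.
Verification: at each break x_0, at least two indices attain the minimum of min_i(a_i + i · x_0).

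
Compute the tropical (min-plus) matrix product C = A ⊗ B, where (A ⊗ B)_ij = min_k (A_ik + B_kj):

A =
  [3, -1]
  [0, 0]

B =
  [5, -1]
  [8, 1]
A ⊗ B =
  [7, 0]
  [5, -1]

Apply the min-plus product entry-by-entry:
  C[0][0] = min over k of (A[0][0] + B[0][0] = 3 + 5 = 8, A[0][1] + B[1][0] = -1 + 8 = 7) = 7 (attained at k = 1)
  C[0][1] = min over k of (A[0][0] + B[0][1] = 3 + -1 = 2, A[0][1] + B[1][1] = -1 + 1 = 0) = 0 (attained at k = 1)
  C[1][0] = min over k of (A[1][0] + B[0][0] = 0 + 5 = 5, A[1][1] + B[1][0] = 0 + 8 = 8) = 5 (attained at k = 0)
  C[1][1] = min over k of (A[1][0] + B[0][1] = 0 + -1 = -1, A[1][1] + B[1][1] = 0 + 1 = 1) = -1 (attained at k = 0)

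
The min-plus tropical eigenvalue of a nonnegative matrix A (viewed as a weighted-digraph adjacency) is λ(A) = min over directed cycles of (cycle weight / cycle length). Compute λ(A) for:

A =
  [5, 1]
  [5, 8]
λ(A) = 3

Enumerate directed cycles and compute their means (weight / length). Sample:
  cycle 0 → 0: weight = 5, length = 1, mean = 5/1 ≈ 5.000
  cycle 1 → 1: weight = 8, length = 1, mean = 8/1 ≈ 8.000
  cycle 0 → 1 → 0: weight = 6, length = 2, mean = 6/2 ≈ 3.000
  cycle 1 → 0 → 1: weight = 6, length = 2, mean = 6/2 ≈ 3.000
Minimum mean = 3.000, attained e.g. along the cycle 0 → 1 → 0 with weight 6 and length 2. So λ(A) = 6/2 = 3.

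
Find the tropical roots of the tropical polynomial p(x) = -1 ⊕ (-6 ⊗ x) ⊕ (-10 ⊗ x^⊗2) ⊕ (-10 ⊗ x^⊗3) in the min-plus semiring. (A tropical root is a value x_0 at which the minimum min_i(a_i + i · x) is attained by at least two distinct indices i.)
Roots: {0, 4, 5}

Each tropical root is a break point of the lower envelope of the lines y = a_i + i · x (there are 4 lines, with slopes 0, 1, ..., 3). Only the lines that attain the minimum somewhere contribute to roots; other lines are dominated. Here the surviving (envelope) indices are i = 3, i = 2, i = 1, i = 0.
Intersections between consecutive envelope lines give the roots: for adjacent envelope indices i < j the intersection is x = (a_i − a_j) / (j − i). Reading off the sorted break points: {0, 4, 5}.
Verification: at each break x_0, at least two indices attain the minimum of min_i(a_i + i · x_0).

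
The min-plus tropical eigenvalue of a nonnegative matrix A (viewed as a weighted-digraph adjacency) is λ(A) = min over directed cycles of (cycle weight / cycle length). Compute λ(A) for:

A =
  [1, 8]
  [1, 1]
λ(A) = 1

Enumerate directed cycles and compute their means (weight / length). Sample:
  cycle 0 → 0: weight = 1, length = 1, mean = 1/1 ≈ 1.000
  cycle 1 → 1: weight = 1, length = 1, mean = 1/1 ≈ 1.000
  cycle 0 → 1 → 0: weight = 9, length = 2, mean = 9/2 ≈ 4.500
  cycle 1 → 0 → 1: weight = 9, length = 2, mean = 9/2 ≈ 4.500
Minimum mean = 1.000, attained e.g. along the cycle 0 → 0 with weight 1 and length 1. So λ(A) = 1/1 = 1.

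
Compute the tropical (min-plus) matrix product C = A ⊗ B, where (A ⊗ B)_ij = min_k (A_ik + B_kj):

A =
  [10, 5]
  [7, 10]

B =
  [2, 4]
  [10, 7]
A ⊗ B =
  [12, 12]
  [9, 11]

Apply the min-plus product entry-by-entry:
  C[0][0] = min over k of (A[0][0] + B[0][0] = 10 + 2 = 12, A[0][1] + B[1][0] = 5 + 10 = 15) = 12 (attained at k = 0)
  C[0][1] = min over k of (A[0][0] + B[0][1] = 10 + 4 = 14, A[0][1] + B[1][1] = 5 + 7 = 12) = 12 (attained at k = 1)
  C[1][0] = min over k of (A[1][0] + B[0][0] = 7 + 2 = 9, A[1][1] + B[1][0] = 10 + 10 = 20) = 9 (attained at k = 0)
  C[1][1] = min over k of (A[1][0] + B[0][1] = 7 + 4 = 11, A[1][1] + B[1][1] = 10 + 7 = 17) = 11 (attained at k = 0)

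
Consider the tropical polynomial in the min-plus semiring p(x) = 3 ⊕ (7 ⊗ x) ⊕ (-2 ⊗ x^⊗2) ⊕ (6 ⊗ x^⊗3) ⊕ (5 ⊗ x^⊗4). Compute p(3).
p(3) = 3

A tropical monomial a ⊗ x^⊗i evaluates to a + i · x. Evaluating each term at x = 3:
  Term 0 contributes 3 + 0 · 3 = 3
  Term 1 contributes 7 + 1 · 3 = 10
  Term 2 contributes -2 + 2 · 3 = 4
  Term 3 contributes 6 + 3 · 3 = 15
  Term 4 contributes 5 + 4 · 3 = 17
p(3) = ⊕ of these = min[3, 10, 4, 15, 17] = 3.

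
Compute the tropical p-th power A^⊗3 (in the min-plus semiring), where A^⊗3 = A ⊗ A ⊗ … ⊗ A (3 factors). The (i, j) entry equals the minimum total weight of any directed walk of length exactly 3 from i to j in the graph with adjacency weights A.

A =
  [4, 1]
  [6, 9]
A^⊗3 =
  [11, 8]
  [13, 11]

Each entry (A^⊗3)_ij equals the minimum over all length-3 walks i = v_0 → v_1 → … → v_3 = j of Σ_t A[v_t][v_{t+1}]. For example, for (i, j) = (0, 1) we minimise over 4 possible intermediate vertex sequences; the minimum is 8, attained along the walk 0 → 1 → 0 → 1.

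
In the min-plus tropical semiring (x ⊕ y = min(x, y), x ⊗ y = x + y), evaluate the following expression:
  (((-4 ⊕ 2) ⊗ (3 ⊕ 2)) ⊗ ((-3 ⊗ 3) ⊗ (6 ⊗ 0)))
(((-4 ⊕ 2) ⊗ (3 ⊕ 2)) ⊗ ((-3 ⊗ 3) ⊗ (6 ⊗ 0))) = 4

Expand innermost to outermost. Recall ⊕ takes the minimum of its arguments and ⊗ takes their sum. Working out the expression (((-4 ⊕ 2) ⊗ (3 ⊕ 2)) ⊗ ((-3 ⊗ 3) ⊗ (6 ⊗ 0))) gives 4.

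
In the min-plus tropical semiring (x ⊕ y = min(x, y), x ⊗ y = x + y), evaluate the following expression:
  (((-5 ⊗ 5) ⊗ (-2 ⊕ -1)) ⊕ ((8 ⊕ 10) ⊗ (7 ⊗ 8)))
(((-5 ⊗ 5) ⊗ (-2 ⊕ -1)) ⊕ ((8 ⊕ 10) ⊗ (7 ⊗ 8))) = -2

Expand innermost to outermost. Recall ⊕ takes the minimum of its arguments and ⊗ takes their sum. Working out the expression (((-5 ⊗ 5) ⊗ (-2 ⊕ -1)) ⊕ ((8 ⊕ 10) ⊗ (7 ⊗ 8))) gives -2.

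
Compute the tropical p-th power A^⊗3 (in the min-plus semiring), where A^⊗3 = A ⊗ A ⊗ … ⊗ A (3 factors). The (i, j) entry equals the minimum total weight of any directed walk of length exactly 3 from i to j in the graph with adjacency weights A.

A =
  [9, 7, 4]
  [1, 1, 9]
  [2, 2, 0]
A^⊗3 =
  [6, 6, 4]
  [3, 3, 5]
  [2, 2, 0]

Each entry (A^⊗3)_ij equals the minimum over all length-3 walks i = v_0 → v_1 → … → v_3 = j of Σ_t A[v_t][v_{t+1}]. For example, for (i, j) = (0, 2) we minimise over 9 possible intermediate vertex sequences; the minimum is 4, attained along the walk 0 → 2 → 2 → 2.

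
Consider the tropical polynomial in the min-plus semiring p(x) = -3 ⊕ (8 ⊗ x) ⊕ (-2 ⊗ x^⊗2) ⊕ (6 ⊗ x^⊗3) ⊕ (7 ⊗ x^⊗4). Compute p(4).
p(4) = -3

A tropical monomial a ⊗ x^⊗i evaluates to a + i · x. Evaluating each term at x = 4:
  Term 0 contributes -3 + 0 · 4 = -3
  Term 1 contributes 8 + 1 · 4 = 12
  Term 2 contributes -2 + 2 · 4 = 6
  Term 3 contributes 6 + 3 · 4 = 18
  Term 4 contributes 7 + 4 · 4 = 23
p(4) = ⊕ of these = min[-3, 12, 6, 18, 23] = -3.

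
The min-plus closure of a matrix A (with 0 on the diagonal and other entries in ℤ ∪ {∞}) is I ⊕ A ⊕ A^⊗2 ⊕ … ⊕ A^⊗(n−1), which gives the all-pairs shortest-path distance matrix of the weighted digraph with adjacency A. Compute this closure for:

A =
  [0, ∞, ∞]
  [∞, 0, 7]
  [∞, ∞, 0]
Closure =
  [0, ∞, ∞]
  [∞, 0, 7]
  [∞, ∞, 0]

This is the Floyd-Warshall all-pairs shortest-path computation. For each intermediate vertex k = 0, 1, …, 2, update dist[i][j] ← min(dist[i][j], dist[i][k] + dist[k][j]). The final matrix gives, for each (i, j), the minimum total weight of any directed path from i to j (possibly empty when i = j).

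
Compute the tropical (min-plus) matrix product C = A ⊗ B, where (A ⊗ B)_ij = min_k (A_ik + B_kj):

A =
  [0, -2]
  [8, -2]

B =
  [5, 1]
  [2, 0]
A ⊗ B =
  [0, -2]
  [0, -2]

Apply the min-plus product entry-by-entry:
  C[0][0] = min over k of (A[0][0] + B[0][0] = 0 + 5 = 5, A[0][1] + B[1][0] = -2 + 2 = 0) = 0 (attained at k = 1)
  C[0][1] = min over k of (A[0][0] + B[0][1] = 0 + 1 = 1, A[0][1] + B[1][1] = -2 + 0 = -2) = -2 (attained at k = 1)
  C[1][0] = min over k of (A[1][0] + B[0][0] = 8 + 5 = 13, A[1][1] + B[1][0] = -2 + 2 = 0) = 0 (attained at k = 1)
  C[1][1] = min over k of (A[1][0] + B[0][1] = 8 + 1 = 9, A[1][1] + B[1][1] = -2 + 0 = -2) = -2 (attained at k = 1)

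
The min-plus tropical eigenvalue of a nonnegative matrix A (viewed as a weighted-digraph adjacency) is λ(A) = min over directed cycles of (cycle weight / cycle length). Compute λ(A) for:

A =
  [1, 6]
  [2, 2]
λ(A) = 1

Enumerate directed cycles and compute their means (weight / length). Sample:
  cycle 0 → 0: weight = 1, length = 1, mean = 1/1 ≈ 1.000
  cycle 1 → 1: weight = 2, length = 1, mean = 2/1 ≈ 2.000
  cycle 0 → 1 → 0: weight = 8, length = 2, mean = 8/2 ≈ 4.000
  cycle 1 → 0 → 1: weight = 8, length = 2, mean = 8/2 ≈ 4.000
Minimum mean = 1.000, attained e.g. along the cycle 0 → 0 with weight 1 and length 1. So λ(A) = 1/1 = 1.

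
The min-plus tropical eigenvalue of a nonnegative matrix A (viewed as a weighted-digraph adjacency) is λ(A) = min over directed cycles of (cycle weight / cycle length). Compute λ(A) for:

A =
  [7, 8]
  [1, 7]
λ(A) = 9/2

Enumerate directed cycles and compute their means (weight / length). Sample:
  cycle 0 → 0: weight = 7, length = 1, mean = 7/1 ≈ 7.000
  cycle 1 → 1: weight = 7, length = 1, mean = 7/1 ≈ 7.000
  cycle 0 → 1 → 0: weight = 9, length = 2, mean = 9/2 ≈ 4.500
  cycle 1 → 0 → 1: weight = 9, length = 2, mean = 9/2 ≈ 4.500
Minimum mean = 4.500, attained e.g. along the cycle 0 → 1 → 0 with weight 9 and length 2. So λ(A) = 9/2 = 9/2.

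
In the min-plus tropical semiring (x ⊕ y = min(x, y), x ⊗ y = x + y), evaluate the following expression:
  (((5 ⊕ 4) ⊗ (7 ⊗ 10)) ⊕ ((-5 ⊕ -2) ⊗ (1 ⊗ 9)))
(((5 ⊕ 4) ⊗ (7 ⊗ 10)) ⊕ ((-5 ⊕ -2) ⊗ (1 ⊗ 9))) = 5

Expand innermost to outermost. Recall ⊕ takes the minimum of its arguments and ⊗ takes their sum. Working out the expression (((5 ⊕ 4) ⊗ (7 ⊗ 10)) ⊕ ((-5 ⊕ -2) ⊗ (1 ⊗ 9))) gives 5.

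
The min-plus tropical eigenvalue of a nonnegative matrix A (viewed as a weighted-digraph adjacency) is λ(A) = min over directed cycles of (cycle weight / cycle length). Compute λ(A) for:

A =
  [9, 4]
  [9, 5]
λ(A) = 5

Enumerate directed cycles and compute their means (weight / length). Sample:
  cycle 0 → 0: weight = 9, length = 1, mean = 9/1 ≈ 9.000
  cycle 1 → 1: weight = 5, length = 1, mean = 5/1 ≈ 5.000
  cycle 0 → 1 → 0: weight = 13, length = 2, mean = 13/2 ≈ 6.500
  cycle 1 → 0 → 1: weight = 13, length = 2, mean = 13/2 ≈ 6.500
Minimum mean = 5.000, attained e.g. along the cycle 1 → 1 with weight 5 and length 1. So λ(A) = 5/1 = 5.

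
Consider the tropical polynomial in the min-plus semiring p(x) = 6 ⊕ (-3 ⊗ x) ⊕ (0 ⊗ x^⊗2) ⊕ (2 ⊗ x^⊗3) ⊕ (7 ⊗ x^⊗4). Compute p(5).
p(5) = 2

A tropical monomial a ⊗ x^⊗i evaluates to a + i · x. Evaluating each term at x = 5:
  Term 0 contributes 6 + 0 · 5 = 6
  Term 1 contributes -3 + 1 · 5 = 2
  Term 2 contributes 0 + 2 · 5 = 10
  Term 3 contributes 2 + 3 · 5 = 17
  Term 4 contributes 7 + 4 · 5 = 27
p(5) = ⊕ of these = min[6, 2, 10, 17, 27] = 2.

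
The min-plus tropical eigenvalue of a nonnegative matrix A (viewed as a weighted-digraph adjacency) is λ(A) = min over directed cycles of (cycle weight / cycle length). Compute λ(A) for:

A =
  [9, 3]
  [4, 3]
λ(A) = 3

Enumerate directed cycles and compute their means (weight / length). Sample:
  cycle 0 → 0: weight = 9, length = 1, mean = 9/1 ≈ 9.000
  cycle 1 → 1: weight = 3, length = 1, mean = 3/1 ≈ 3.000
  cycle 0 → 1 → 0: weight = 7, length = 2, mean = 7/2 ≈ 3.500
  cycle 1 → 0 → 1: weight = 7, length = 2, mean = 7/2 ≈ 3.500
Minimum mean = 3.000, attained e.g. along the cycle 1 → 1 with weight 3 and length 1. So λ(A) = 3/1 = 3.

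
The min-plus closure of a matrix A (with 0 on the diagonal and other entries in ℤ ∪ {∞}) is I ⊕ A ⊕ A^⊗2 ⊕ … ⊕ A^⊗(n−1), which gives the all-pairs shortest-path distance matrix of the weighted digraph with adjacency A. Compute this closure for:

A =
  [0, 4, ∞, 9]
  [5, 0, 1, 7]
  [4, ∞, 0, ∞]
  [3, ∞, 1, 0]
Closure =
  [0, 4, 5, 9]
  [5, 0, 1, 7]
  [4, 8, 0, 13]
  [3, 7, 1, 0]

This is the Floyd-Warshall all-pairs shortest-path computation. For each intermediate vertex k = 0, 1, …, 3, update dist[i][j] ← min(dist[i][j], dist[i][k] + dist[k][j]). The final matrix gives, for each (i, j), the minimum total weight of any directed path from i to j (possibly empty when i = j).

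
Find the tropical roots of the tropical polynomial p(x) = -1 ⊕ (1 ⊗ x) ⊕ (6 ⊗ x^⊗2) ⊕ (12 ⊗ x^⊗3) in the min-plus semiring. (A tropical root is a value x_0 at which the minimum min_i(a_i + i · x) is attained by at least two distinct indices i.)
Roots: {-6, -5, -2}

Each tropical root is a break point of the lower envelope of the lines y = a_i + i · x (there are 4 lines, with slopes 0, 1, ..., 3). Only the lines that attain the minimum somewhere contribute to roots; other lines are dominated. Here the surviving (envelope) indices are i = 3, i = 2, i = 1, i = 0.
Intersections between consecutive envelope lines give the roots: for adjacent envelope indices i < j the intersection is x = (a_i − a_j) / (j − i). Reading off the sorted break points: {-6, -5, -2}.
Verification: at each break x_0, at least two indices attain the minimum of min_i(a_i + i · x_0).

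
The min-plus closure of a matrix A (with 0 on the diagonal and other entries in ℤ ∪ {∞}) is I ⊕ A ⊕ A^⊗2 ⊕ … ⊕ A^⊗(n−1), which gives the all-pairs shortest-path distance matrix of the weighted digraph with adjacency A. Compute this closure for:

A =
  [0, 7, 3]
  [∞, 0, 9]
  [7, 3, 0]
Closure =
  [0, 6, 3]
  [16, 0, 9]
  [7, 3, 0]

This is the Floyd-Warshall all-pairs shortest-path computation. For each intermediate vertex k = 0, 1, …, 2, update dist[i][j] ← min(dist[i][j], dist[i][k] + dist[k][j]). The final matrix gives, for each (i, j), the minimum total weight of any directed path from i to j (possibly empty when i = j).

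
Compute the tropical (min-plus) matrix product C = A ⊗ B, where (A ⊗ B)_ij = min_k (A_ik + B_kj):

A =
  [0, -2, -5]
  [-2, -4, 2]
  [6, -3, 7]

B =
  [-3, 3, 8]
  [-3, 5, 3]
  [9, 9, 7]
A ⊗ B =
  [-5, 3, 1]
  [-7, 1, -1]
  [-6, 2, 0]

Apply the min-plus product entry-by-entry:
  C[0][0] = min over k of (A[0][0] + B[0][0] = 0 + -3 = -3, A[0][1] + B[1][0] = -2 + -3 = -5, A[0][2] + B[2][0] = -5 + 9 = 4) = -5 (attained at k = 1)
  C[0][1] = min over k of (A[0][0] + B[0][1] = 0 + 3 = 3, A[0][1] + B[1][1] = -2 + 5 = 3, A[0][2] + B[2][1] = -5 + 9 = 4) = 3 (attained at k = 0)
  C[0][2] = min over k of (A[0][0] + B[0][2] = 0 + 8 = 8, A[0][1] + B[1][2] = -2 + 3 = 1, A[0][2] + B[2][2] = -5 + 7 = 2) = 1 (attained at k = 1)
  C[1][0] = min over k of (A[1][0] + B[0][0] = -2 + -3 = -5, A[1][1] + B[1][0] = -4 + -3 = -7, A[1][2] + B[2][0] = 2 + 9 = 11) = -7 (attained at k = 1)
  C[1][1] = min over k of (A[1][0] + B[0][1] = -2 + 3 = 1, A[1][1] + B[1][1] = -4 + 5 = 1, A[1][2] + B[2][1] = 2 + 9 = 11) = 1 (attained at k = 0)
  C[1][2] = min over k of (A[1][0] + B[0][2] = -2 + 8 = 6, A[1][1] + B[1][2] = -4 + 3 = -1, A[1][2] + B[2][2] = 2 + 7 = 9) = -1 (attained at k = 1)
  C[2][0] = min over k of (A[2][0] + B[0][0] = 6 + -3 = 3, A[2][1] + B[1][0] = -3 + -3 = -6, A[2][2] + B[2][0] = 7 + 9 = 16) = -6 (attained at k = 1)
  C[2][1] = min over k of (A[2][0] + B[0][1] = 6 + 3 = 9, A[2][1] + B[1][1] = -3 + 5 = 2, A[2][2] + B[2][1] = 7 + 9 = 16) = 2 (attained at k = 1)
  C[2][2] = min over k of (A[2][0] + B[0][2] = 6 + 8 = 14, A[2][1] + B[1][2] = -3 + 3 = 0, A[2][2] + B[2][2] = 7 + 7 = 14) = 0 (attained at k = 1)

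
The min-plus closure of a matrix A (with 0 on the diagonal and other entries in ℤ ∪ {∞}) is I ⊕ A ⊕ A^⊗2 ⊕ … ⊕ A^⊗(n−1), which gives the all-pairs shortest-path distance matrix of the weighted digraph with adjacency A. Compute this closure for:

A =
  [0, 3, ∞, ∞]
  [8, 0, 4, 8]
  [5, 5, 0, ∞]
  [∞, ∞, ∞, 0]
Closure =
  [0, 3, 7, 11]
  [8, 0, 4, 8]
  [5, 5, 0, 13]
  [∞, ∞, ∞, 0]

This is the Floyd-Warshall all-pairs shortest-path computation. For each intermediate vertex k = 0, 1, …, 3, update dist[i][j] ← min(dist[i][j], dist[i][k] + dist[k][j]). The final matrix gives, for each (i, j), the minimum total weight of any directed path from i to j (possibly empty when i = j).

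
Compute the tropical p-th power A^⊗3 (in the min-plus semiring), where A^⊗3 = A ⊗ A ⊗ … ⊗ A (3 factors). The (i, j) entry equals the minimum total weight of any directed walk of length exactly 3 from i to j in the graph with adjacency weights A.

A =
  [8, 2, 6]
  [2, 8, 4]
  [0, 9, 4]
A^⊗3 =
  [6, 6, 10]
  [6, 6, 8]
  [4, 6, 6]

Each entry (A^⊗3)_ij equals the minimum over all length-3 walks i = v_0 → v_1 → … → v_3 = j of Σ_t A[v_t][v_{t+1}]. For example, for (i, j) = (0, 2) we minimise over 9 possible intermediate vertex sequences; the minimum is 10, attained along the walk 0 → 1 → 0 → 2.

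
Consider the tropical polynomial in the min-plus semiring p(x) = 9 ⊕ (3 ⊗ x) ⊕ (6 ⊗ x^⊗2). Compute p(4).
p(4) = 7

A tropical monomial a ⊗ x^⊗i evaluates to a + i · x. Evaluating each term at x = 4:
  Term 0 contributes 9 + 0 · 4 = 9
  Term 1 contributes 3 + 1 · 4 = 7
  Term 2 contributes 6 + 2 · 4 = 14
p(4) = ⊕ of these = min[9, 7, 14] = 7.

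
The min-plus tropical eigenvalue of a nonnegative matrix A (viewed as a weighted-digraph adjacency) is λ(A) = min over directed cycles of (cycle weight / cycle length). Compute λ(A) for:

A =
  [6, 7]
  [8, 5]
λ(A) = 5

Enumerate directed cycles and compute their means (weight / length). Sample:
  cycle 0 → 0: weight = 6, length = 1, mean = 6/1 ≈ 6.000
  cycle 1 → 1: weight = 5, length = 1, mean = 5/1 ≈ 5.000
  cycle 0 → 1 → 0: weight = 15, length = 2, mean = 15/2 ≈ 7.500
  cycle 1 → 0 → 1: weight = 15, length = 2, mean = 15/2 ≈ 7.500
Minimum mean = 5.000, attained e.g. along the cycle 1 → 1 with weight 5 and length 1. So λ(A) = 5/1 = 5.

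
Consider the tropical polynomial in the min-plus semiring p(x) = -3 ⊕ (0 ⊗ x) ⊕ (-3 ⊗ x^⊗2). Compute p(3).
p(3) = -3

A tropical monomial a ⊗ x^⊗i evaluates to a + i · x. Evaluating each term at x = 3:
  Term 0 contributes -3 + 0 · 3 = -3
  Term 1 contributes 0 + 1 · 3 = 3
  Term 2 contributes -3 + 2 · 3 = 3
p(3) = ⊕ of these = min[-3, 3, 3] = -3.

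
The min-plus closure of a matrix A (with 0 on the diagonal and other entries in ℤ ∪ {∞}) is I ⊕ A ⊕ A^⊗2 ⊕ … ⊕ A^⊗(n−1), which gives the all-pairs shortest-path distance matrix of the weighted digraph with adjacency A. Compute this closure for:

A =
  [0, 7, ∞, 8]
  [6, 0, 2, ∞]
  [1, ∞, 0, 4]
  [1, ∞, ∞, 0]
Closure =
  [0, 7, 9, 8]
  [3, 0, 2, 6]
  [1, 8, 0, 4]
  [1, 8, 10, 0]

This is the Floyd-Warshall all-pairs shortest-path computation. For each intermediate vertex k = 0, 1, …, 3, update dist[i][j] ← min(dist[i][j], dist[i][k] + dist[k][j]). The final matrix gives, for each (i, j), the minimum total weight of any directed path from i to j (possibly empty when i = j).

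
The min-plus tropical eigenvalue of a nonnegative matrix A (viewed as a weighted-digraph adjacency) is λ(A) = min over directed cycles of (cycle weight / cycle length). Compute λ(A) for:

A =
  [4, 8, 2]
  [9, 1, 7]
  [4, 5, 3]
λ(A) = 1

Enumerate directed cycles and compute their means (weight / length). Sample:
  cycle 0 → 0: weight = 4, length = 1, mean = 4/1 ≈ 4.000
  cycle 1 → 1: weight = 1, length = 1, mean = 1/1 ≈ 1.000
  cycle 2 → 2: weight = 3, length = 1, mean = 3/1 ≈ 3.000
  cycle 0 → 1 → 0: weight = 17, length = 2, mean = 17/2 ≈ 8.500
  cycle 0 → 2 → 0: weight = 6, length = 2, mean = 6/2 ≈ 3.000
  cycle 1 → 0 → 1: weight = 17, length = 2, mean = 17/2 ≈ 8.500
Minimum mean = 1.000, attained e.g. along the cycle 1 → 1 with weight 1 and length 1. So λ(A) = 1/1 = 1.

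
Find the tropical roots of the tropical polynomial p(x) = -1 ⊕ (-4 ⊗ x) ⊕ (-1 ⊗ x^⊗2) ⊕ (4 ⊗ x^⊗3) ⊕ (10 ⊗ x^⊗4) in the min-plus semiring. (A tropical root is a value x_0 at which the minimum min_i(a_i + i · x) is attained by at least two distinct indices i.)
Roots: {-6, -5, -3, 3}

Each tropical root is a break point of the lower envelope of the lines y = a_i + i · x (there are 5 lines, with slopes 0, 1, ..., 4). Only the lines that attain the minimum somewhere contribute to roots; other lines are dominated. Here the surviving (envelope) indices are i = 4, i = 3, i = 2, i = 1, i = 0.
Intersections between consecutive envelope lines give the roots: for adjacent envelope indices i < j the intersection is x = (a_i − a_j) / (j − i). Reading off the sorted break points: {-6, -5, -3, 3}.
Verification: at each break x_0, at least two indices attain the minimum of min_i(a_i + i · x_0).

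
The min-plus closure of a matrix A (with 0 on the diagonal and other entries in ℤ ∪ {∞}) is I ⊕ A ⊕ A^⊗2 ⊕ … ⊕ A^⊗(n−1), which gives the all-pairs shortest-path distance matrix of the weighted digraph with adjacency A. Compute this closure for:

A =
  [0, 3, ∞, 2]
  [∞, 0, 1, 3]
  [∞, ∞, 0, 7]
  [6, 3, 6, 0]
Closure =
  [0, 3, 4, 2]
  [9, 0, 1, 3]
  [13, 10, 0, 7]
  [6, 3, 4, 0]

This is the Floyd-Warshall all-pairs shortest-path computation. For each intermediate vertex k = 0, 1, …, 3, update dist[i][j] ← min(dist[i][j], dist[i][k] + dist[k][j]). The final matrix gives, for each (i, j), the minimum total weight of any directed path from i to j (possibly empty when i = j).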